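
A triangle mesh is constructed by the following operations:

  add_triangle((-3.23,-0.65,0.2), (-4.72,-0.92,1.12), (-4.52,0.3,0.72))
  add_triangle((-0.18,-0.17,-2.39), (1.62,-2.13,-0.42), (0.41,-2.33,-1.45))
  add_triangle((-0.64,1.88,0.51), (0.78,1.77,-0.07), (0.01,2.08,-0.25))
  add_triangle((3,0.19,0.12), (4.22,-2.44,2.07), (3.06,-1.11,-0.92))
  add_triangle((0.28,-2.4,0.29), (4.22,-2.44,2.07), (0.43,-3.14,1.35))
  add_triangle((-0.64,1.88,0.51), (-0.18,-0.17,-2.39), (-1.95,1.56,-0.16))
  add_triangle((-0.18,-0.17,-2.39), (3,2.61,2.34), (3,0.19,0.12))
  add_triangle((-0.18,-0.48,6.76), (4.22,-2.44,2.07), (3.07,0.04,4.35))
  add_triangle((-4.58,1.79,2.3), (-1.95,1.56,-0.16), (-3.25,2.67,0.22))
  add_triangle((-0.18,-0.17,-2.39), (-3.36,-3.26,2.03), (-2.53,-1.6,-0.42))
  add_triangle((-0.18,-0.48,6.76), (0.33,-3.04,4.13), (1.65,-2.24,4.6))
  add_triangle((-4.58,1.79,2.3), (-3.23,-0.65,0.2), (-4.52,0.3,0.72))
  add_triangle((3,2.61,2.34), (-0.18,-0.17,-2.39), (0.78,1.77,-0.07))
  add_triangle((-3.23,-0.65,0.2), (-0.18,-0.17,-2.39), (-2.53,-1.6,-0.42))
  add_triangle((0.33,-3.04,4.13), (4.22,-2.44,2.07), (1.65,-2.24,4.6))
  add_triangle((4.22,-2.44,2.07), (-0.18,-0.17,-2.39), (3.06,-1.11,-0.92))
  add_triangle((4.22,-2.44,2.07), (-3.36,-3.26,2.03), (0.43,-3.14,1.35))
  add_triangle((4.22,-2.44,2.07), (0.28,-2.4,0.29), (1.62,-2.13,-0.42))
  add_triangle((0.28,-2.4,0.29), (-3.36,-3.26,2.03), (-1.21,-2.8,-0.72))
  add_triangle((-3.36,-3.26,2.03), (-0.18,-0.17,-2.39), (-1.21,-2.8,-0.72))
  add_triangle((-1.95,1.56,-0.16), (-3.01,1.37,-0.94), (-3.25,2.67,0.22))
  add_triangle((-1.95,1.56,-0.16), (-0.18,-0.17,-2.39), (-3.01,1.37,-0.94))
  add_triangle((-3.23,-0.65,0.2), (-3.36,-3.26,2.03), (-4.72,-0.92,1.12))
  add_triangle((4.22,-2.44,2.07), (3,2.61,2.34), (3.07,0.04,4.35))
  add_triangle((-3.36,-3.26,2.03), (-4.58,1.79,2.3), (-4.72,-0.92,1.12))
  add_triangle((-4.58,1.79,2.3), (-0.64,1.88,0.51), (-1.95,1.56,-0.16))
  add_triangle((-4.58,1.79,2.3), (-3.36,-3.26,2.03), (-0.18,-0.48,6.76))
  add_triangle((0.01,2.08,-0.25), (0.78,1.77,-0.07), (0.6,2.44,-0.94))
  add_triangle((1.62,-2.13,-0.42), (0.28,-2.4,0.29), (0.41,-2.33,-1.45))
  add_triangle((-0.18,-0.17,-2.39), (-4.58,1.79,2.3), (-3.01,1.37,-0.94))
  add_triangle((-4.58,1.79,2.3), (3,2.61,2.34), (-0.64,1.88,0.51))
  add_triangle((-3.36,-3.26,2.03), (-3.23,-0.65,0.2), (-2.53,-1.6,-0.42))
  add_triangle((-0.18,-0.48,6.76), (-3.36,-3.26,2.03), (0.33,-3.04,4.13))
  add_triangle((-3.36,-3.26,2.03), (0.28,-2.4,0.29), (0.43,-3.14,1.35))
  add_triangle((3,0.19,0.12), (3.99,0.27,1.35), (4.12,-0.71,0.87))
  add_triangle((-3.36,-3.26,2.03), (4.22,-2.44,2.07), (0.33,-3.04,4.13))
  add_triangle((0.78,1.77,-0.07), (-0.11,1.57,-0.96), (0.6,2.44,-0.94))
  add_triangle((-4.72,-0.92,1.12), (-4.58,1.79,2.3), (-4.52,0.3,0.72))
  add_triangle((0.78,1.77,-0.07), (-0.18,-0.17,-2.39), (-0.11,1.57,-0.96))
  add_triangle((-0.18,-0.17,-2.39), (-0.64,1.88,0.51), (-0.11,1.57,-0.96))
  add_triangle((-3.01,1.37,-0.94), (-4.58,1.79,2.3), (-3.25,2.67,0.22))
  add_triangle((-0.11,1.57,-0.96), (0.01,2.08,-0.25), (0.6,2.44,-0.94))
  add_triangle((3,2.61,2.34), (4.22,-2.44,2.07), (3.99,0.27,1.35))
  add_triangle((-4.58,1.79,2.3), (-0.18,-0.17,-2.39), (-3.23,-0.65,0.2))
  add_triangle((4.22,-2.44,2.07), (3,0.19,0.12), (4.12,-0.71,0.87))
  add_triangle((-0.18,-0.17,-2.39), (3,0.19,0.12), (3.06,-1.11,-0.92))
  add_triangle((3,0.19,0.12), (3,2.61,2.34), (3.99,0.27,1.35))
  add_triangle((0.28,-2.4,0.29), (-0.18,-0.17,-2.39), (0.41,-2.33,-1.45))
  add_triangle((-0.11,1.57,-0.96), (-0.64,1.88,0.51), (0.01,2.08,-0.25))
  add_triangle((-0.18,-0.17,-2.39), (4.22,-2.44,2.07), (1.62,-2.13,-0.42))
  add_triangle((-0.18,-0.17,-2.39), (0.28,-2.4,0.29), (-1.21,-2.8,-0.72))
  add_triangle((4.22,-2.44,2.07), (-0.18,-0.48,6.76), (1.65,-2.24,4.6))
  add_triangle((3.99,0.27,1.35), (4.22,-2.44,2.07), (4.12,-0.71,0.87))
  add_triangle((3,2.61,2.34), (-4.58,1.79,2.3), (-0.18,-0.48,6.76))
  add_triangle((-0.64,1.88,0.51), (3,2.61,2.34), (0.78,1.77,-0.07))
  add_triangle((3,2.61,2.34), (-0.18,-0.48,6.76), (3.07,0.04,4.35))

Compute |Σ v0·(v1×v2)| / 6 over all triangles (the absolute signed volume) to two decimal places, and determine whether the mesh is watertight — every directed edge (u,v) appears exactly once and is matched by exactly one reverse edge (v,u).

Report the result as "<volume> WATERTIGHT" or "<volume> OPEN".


166.70 WATERTIGHT

Per-triangle v0·(v1×v2)/6:
  t1: +0.5319
  t2: +1.0307
  t3: +0.2289
  t4: +2.6504
  t5: +1.4826
  t6: +0.9986
  t7: +2.7071
  t8: +9.9109
  t9: -0.3573
  t10: +1.1909
  t11: +4.5368
  t12: -0.6705
  t13: +1.2322
  t14: +1.3685
  t15: +4.0072
  t16: +1.5340
  t17: +3.3117
  t18: +2.0401
  t19: +2.5891
  t20: +2.2791
  t21: +0.1484
  t22: +0.7306
  t23: +1.1806
  t24: +7.5821
  t25: +5.0878
  t26: +1.5323
  t27: +23.1388
  t28: +0.2021
  t29: +0.9125
  t30: +0.8163
  t31: +4.2411
  t32: +1.8721
  t33: +11.7753
  t34: +1.4938
  t35: +0.5840
  t36: +7.1497
  t37: -0.0736
  t38: +1.8712
  t39: +0.5391
  t40: +0.4150
  t41: +2.4109
  t42: +0.1836
  t43: +3.4294
  t44: +3.3599
  t45: +0.0316
  t46: +1.4707
  t47: +1.4212
  t48: +0.2716
  t49: +0.2035
  t50: +1.6977
  t51: +1.3971
  t52: +4.6369
  t53: +1.3720
  t54: +20.8731
  t55: +1.3773
  t56: +8.7609
Σ = +166.6994 → |volume| = 166.70

Directed edges: 168 total, each appears once with its reverse present → watertight.


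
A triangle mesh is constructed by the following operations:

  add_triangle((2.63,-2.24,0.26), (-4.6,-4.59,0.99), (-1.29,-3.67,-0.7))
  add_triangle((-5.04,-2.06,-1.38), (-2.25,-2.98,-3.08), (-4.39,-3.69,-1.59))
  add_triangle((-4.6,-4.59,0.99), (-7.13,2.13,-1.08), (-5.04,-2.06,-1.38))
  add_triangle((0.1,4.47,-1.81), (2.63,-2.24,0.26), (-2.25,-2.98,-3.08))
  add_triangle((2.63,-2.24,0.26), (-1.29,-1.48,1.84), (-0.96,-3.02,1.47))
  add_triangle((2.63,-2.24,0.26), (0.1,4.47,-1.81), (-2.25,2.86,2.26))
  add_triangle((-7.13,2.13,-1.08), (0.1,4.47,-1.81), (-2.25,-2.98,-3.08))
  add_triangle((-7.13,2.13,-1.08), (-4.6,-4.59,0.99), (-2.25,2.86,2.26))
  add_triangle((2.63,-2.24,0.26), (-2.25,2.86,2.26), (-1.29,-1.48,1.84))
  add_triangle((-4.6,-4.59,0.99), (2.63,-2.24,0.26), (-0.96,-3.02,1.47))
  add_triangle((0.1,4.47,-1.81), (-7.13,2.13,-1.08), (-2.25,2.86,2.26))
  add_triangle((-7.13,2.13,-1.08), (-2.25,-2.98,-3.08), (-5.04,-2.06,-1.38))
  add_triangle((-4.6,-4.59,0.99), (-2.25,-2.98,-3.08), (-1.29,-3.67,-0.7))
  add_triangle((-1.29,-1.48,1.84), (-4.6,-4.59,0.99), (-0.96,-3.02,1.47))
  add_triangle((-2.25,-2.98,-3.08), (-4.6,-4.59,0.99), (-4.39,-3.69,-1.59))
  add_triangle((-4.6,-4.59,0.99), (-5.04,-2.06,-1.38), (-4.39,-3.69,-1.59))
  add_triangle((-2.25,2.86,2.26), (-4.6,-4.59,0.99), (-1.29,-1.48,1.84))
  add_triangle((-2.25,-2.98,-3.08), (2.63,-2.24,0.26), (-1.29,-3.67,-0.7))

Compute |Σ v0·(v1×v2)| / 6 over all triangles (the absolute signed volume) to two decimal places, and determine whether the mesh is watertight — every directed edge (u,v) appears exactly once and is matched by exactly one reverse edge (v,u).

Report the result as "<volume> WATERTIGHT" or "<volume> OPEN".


143.93 WATERTIGHT

Per-triangle v0·(v1×v2)/6:
  t1: +5.1549
  t2: +3.2520
  t3: +11.5171
  t4: +9.6116
  t5: +1.5408
  t6: +5.7094
  t7: +22.5685
  t8: +22.8186
  t9: +3.6198
  t10: +3.4057
  t11: +18.6526
  t12: +8.9305
  t13: +5.9604
  t14: +2.2833
  t15: +3.3149
  t16: +4.4652
  t17: +6.3775
  t18: +4.7445
Σ = +143.9270 → |volume| = 143.93

Directed edges: 54 total, each appears once with its reverse present → watertight.


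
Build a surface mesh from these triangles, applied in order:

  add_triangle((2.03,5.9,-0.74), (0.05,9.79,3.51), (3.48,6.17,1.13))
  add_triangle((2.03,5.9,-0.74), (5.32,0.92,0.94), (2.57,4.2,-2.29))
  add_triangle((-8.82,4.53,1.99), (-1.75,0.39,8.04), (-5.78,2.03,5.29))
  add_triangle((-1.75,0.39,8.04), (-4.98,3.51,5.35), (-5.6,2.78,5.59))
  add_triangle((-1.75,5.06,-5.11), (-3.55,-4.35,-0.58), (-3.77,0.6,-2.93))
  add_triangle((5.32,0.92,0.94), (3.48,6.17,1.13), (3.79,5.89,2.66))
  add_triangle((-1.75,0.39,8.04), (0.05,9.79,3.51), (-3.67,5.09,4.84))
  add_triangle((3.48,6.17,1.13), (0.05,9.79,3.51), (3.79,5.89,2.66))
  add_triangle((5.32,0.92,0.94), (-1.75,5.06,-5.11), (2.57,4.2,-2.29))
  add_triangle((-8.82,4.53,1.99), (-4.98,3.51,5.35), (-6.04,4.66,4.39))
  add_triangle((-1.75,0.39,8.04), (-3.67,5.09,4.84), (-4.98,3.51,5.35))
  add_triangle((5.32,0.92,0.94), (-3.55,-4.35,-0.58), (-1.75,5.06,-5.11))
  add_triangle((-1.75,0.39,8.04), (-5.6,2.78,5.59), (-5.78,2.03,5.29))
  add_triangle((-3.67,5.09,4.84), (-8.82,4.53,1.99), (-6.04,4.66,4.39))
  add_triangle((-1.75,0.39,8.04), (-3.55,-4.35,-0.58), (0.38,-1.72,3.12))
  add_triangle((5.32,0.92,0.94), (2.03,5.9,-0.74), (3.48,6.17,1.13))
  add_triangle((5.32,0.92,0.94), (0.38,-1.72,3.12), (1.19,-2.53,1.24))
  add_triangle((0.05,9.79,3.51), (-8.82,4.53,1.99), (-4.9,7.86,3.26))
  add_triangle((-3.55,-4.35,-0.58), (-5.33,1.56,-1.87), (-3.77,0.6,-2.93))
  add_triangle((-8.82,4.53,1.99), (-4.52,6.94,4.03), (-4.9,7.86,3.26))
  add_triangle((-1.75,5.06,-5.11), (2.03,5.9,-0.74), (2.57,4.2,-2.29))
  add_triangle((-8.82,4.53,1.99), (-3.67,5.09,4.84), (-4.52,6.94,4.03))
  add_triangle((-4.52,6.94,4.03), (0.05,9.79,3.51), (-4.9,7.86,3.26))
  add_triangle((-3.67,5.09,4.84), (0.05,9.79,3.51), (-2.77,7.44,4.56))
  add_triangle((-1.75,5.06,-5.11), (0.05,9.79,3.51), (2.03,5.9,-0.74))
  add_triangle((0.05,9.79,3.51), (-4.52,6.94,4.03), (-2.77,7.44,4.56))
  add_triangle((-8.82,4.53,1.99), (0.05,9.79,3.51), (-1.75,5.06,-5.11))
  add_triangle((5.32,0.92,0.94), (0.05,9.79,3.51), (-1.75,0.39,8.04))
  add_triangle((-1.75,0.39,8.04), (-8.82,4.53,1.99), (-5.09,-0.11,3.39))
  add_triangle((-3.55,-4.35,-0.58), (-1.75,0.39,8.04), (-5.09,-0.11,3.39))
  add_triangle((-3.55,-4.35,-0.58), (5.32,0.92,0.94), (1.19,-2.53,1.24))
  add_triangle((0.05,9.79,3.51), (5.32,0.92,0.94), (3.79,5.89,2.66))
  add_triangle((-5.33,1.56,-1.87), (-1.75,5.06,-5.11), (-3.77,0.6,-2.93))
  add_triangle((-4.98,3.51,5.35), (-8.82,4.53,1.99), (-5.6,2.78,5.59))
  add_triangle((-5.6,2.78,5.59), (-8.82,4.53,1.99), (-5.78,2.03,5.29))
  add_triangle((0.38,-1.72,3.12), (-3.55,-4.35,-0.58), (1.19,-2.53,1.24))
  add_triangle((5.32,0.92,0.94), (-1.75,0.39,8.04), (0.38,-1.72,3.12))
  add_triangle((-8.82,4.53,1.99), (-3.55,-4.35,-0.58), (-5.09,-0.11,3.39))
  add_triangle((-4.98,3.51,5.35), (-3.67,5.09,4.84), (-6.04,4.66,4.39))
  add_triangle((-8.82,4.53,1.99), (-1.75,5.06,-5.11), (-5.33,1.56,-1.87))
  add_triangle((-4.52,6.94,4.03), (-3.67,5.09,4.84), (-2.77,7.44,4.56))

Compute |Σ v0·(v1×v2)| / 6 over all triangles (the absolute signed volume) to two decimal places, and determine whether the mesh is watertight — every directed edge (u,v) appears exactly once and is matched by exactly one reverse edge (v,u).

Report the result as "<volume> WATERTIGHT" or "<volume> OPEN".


584.30 OPEN

Per-triangle v0·(v1×v2)/6:
  t1: +12.5352
  t2: +9.8426
  t3: -7.5675
  t4: +6.2648
  t5: +5.0341
  t6: +7.4358
  t7: +39.0239
  t8: +9.7237
  t9: +2.9385
  t10: +5.4409
  t11: +13.4271
  t12: +15.6787
  t13: +5.1444
  t14: +5.0753
  t15: +15.3521
  t16: +7.9587
  t17: +5.7750
  t18: +3.4280
  t19: +7.9922
  t20: +9.0171
  t21: +11.0033
  t22: +13.0557
  t23: +9.1429
  t24: +2.4010
  t25: +30.8679
  t26: +7.0031
  t27: +100.9691
  t28: +70.2609
  t29: +28.9396
  t30: +23.8525
  t31: +3.2965
  t32: -1.0117
  t33: +8.5041
  t34: +6.6539
  t35: +5.4061
  t36: +5.8636
  t37: +15.0944
  t38: +25.8720
  t39: +4.6608
  t40: +28.3234
  t41: +4.6222
Σ = +584.3019 → |volume| = 584.30

Directed edges: 123 total; 3 unmatched, e.g. (-3.55,-4.35,-0.58)→(-5.33,1.56,-1.87) → open.


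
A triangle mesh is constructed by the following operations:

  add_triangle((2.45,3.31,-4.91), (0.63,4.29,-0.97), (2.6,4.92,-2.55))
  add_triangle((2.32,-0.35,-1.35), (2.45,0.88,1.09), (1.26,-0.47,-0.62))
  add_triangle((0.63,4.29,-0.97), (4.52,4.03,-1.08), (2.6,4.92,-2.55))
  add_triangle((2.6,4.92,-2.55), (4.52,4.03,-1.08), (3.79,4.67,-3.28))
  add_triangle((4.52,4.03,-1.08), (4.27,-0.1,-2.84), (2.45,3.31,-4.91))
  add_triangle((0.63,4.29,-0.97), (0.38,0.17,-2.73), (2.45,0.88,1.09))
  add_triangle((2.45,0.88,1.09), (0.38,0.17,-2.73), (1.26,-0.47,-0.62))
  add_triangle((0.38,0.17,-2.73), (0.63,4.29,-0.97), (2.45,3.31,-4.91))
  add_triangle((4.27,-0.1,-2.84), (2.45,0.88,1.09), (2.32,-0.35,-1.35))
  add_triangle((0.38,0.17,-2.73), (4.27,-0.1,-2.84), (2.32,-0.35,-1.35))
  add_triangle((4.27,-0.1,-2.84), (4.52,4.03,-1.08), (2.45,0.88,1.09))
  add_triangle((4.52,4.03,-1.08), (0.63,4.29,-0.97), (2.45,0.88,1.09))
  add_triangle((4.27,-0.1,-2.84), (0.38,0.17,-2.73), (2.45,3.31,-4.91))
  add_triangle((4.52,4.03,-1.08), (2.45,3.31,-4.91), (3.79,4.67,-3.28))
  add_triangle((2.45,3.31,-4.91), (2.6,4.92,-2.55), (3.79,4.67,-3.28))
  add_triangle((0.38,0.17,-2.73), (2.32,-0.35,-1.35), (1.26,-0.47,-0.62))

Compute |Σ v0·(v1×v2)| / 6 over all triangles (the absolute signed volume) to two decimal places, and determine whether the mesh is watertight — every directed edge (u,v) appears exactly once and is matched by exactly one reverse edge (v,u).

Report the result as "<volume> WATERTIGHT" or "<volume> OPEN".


44.34 WATERTIGHT

Per-triangle v0·(v1×v2)/6:
  t1: +3.5679
  t2: +0.3270
  t3: +3.8110
  t4: +2.7784
  t5: +14.2719
  t6: -4.7934
  t7: -1.1083
  t8: +2.7231
  t9: +0.7010
  t10: +0.4967
  t11: +6.7194
  t12: +3.9004
  t13: +5.5190
  t14: +2.1921
  t15: +2.9692
  t16: +0.2616
Σ = +44.3368 → |volume| = 44.34

Directed edges: 48 total, each appears once with its reverse present → watertight.


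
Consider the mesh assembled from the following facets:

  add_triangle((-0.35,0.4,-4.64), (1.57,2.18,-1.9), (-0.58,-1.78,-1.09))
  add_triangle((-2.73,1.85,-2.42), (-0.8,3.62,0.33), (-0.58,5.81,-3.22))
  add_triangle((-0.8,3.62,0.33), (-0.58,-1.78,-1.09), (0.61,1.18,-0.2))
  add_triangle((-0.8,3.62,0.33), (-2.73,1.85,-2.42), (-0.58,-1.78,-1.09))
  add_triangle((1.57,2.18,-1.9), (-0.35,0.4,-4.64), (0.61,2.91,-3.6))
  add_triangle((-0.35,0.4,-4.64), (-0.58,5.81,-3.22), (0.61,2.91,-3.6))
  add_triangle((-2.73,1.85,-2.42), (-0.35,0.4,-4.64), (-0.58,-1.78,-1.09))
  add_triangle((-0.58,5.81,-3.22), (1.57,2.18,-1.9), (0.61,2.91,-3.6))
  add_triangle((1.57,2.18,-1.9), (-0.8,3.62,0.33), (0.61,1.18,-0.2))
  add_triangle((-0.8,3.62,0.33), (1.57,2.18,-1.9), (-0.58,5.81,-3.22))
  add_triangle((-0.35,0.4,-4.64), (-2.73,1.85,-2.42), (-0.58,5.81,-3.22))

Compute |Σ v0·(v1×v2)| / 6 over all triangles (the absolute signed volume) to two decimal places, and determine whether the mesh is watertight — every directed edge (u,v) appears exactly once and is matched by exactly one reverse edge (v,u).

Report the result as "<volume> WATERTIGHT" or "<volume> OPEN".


36.23 OPEN

Per-triangle v0·(v1×v2)/6:
  t1: +1.7068
  t2: +6.3506
  t3: -0.6680
  t4: +0.2210
  t5: +2.0699
  t6: +4.4494
  t7: +4.3236
  t8: +2.8367
  t9: +0.7219
  t10: +3.7503
  t11: +10.4711
Σ = +36.2333 → |volume| = 36.23

Directed edges: 33 total; 3 unmatched, e.g. (1.57,2.18,-1.9)→(-0.58,-1.78,-1.09) → open.


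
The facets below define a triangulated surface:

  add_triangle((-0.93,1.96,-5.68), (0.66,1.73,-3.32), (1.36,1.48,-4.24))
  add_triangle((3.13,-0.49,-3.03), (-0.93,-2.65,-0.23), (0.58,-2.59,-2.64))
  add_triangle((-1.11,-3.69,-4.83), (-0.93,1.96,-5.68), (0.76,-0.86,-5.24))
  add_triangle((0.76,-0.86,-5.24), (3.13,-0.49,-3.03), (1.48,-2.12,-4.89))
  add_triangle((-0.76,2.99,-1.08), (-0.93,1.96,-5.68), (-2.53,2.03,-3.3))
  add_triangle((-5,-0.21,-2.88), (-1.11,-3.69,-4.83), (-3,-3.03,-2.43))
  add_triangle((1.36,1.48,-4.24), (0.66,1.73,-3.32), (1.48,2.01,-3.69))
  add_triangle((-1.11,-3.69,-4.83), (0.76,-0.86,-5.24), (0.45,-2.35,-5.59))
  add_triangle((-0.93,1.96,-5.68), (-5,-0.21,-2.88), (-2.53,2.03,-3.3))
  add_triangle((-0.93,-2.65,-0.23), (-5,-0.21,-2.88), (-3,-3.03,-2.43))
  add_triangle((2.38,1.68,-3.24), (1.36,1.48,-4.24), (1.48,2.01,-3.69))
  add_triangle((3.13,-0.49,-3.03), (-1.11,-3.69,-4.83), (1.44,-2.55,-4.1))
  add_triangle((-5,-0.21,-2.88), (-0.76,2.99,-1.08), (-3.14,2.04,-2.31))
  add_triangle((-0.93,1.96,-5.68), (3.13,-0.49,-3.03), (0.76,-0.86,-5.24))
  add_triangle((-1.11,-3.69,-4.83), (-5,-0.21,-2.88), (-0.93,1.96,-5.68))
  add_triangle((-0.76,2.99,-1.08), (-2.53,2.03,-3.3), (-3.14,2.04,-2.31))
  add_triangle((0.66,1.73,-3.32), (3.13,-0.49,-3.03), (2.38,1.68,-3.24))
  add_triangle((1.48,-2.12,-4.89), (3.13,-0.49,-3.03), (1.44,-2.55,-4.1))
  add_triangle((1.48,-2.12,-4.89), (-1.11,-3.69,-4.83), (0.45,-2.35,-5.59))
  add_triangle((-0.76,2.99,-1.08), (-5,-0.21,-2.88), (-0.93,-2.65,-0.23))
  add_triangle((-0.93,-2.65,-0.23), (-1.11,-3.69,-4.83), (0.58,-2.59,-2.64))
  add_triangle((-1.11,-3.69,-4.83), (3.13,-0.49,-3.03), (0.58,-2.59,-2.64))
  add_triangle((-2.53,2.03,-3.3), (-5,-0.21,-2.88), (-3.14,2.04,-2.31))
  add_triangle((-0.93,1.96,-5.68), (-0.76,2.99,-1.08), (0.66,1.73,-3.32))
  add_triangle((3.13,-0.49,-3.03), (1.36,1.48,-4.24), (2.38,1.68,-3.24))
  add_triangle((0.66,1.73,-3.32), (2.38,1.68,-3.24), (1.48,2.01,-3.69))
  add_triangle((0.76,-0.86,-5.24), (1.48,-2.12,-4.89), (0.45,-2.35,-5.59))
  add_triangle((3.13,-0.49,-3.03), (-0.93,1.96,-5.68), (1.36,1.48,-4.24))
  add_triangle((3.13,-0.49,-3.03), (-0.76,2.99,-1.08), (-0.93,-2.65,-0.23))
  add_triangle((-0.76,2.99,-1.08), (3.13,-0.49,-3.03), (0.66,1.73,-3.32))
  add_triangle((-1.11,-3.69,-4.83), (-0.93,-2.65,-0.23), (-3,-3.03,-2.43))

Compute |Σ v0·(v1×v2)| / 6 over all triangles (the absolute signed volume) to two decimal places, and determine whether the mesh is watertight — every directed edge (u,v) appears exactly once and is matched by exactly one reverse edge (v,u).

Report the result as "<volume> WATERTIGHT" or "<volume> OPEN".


Per-triangle v0·(v1×v2)/6:
  t1: +1.1171
  t2: +1.5576
  t3: +9.0109
  t4: +3.1005
  t5: +4.4379
  t6: +8.0100
  t7: +0.3262
  t8: +1.3523
  t9: +6.0882
  t10: +2.2671
  t11: +0.5690
  t12: -1.7059
  t13: +0.1002
  t14: +6.8071
  t15: +22.6000
  t16: +1.7742
  t17: -1.9756
  t18: +1.5269
  t19: +1.7694
  t20: -0.6276
  t21: +2.7684
  t22: +3.5086
  t23: +2.4426
  t24: +3.3048
  t25: +2.3037
  t26: -0.0872
  t27: +1.3794
  t28: +3.0442
  t29: -4.3408
  t30: +2.2790
  t31: +4.0344
Σ = +88.7426 → |volume| = 88.74

Directed edges: 93 total; 3 unmatched, e.g. (-1.11,-3.69,-4.83)→(1.44,-2.55,-4.1) → open.

88.74 OPEN


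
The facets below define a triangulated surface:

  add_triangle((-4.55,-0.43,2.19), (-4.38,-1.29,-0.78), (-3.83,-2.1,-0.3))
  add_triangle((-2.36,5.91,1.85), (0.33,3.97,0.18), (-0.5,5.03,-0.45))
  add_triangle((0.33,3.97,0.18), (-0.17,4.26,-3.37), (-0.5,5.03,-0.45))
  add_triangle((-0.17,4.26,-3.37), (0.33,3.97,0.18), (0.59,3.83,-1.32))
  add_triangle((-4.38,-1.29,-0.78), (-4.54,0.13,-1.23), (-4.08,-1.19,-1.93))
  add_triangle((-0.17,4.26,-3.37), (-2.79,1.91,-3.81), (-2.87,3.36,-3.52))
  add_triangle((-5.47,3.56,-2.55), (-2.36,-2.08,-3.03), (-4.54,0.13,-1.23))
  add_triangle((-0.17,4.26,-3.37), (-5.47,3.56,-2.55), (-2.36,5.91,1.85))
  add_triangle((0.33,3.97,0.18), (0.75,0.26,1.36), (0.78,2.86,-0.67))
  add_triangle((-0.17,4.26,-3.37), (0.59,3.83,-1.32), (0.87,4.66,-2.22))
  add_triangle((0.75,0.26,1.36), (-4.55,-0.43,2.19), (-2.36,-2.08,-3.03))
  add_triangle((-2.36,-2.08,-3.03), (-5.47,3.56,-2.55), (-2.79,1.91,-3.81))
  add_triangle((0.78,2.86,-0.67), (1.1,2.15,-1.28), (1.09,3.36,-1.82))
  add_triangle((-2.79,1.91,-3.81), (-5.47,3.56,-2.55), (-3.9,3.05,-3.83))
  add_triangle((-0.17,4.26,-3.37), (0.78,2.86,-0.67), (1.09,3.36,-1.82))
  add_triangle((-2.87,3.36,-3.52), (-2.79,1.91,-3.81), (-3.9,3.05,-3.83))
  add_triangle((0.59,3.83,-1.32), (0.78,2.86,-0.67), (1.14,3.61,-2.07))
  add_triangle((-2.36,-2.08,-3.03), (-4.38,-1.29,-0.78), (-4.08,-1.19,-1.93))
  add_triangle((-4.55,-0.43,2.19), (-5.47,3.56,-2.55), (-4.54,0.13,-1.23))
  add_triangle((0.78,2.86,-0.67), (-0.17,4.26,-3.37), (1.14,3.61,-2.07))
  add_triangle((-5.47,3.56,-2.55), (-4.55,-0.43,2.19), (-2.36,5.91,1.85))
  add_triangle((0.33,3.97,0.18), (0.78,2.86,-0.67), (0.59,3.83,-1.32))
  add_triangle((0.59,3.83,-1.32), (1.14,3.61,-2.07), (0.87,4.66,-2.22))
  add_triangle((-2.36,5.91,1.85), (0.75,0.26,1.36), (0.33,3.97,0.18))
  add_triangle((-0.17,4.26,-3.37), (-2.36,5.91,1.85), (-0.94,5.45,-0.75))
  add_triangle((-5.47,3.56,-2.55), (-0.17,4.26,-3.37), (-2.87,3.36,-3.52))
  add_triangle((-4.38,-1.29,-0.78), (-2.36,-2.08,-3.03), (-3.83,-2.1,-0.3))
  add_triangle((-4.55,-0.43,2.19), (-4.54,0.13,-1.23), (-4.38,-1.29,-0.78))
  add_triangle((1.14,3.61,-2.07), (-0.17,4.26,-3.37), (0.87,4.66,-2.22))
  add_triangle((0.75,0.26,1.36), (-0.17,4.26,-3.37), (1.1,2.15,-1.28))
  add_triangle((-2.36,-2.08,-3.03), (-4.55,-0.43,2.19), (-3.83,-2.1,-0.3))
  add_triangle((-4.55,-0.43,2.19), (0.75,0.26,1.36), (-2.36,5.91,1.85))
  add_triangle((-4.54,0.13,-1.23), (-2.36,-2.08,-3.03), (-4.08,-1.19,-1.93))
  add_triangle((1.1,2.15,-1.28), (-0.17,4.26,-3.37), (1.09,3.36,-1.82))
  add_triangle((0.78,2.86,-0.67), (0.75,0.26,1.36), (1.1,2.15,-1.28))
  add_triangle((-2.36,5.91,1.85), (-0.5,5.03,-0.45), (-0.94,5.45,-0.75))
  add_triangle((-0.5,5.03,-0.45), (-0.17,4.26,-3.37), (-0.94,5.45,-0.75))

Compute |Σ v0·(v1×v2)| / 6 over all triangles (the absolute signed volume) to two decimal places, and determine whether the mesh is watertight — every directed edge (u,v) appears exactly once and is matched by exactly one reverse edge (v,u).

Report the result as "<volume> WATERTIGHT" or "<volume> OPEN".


Per-triangle v0·(v1×v2)/6:
  t1: +2.3827
  t2: +2.2403
  t3: +1.9294
  t4: +1.1584
  t5: +1.2853
  t6: +2.8050
  t7: +7.8919
  t8: +24.2825
  t9: +0.8691
  t10: +0.5085
  t11: +1.8260
  t12: +8.4379
  t13: +0.1886
  t14: +0.9980
  t15: +0.8520
  t16: +0.8999
  t17: +0.2966
  t18: +1.2388
  t19: +8.3614
  t20: -0.9530
  t21: +26.3124
  t22: +0.3922
  t23: +0.1486
  t24: +3.3060
  t25: +2.0237
  t26: +3.7779
  t27: +2.2380
  t28: +3.4933
  t29: +0.7478
  t30: -1.0910
  t31: -2.4723
  t32: +7.9017
  t33: +1.0239
  t34: +0.3398
  t35: +0.5992
  t36: +1.1841
  t37: +1.0537
Σ = +118.4785 → |volume| = 118.48

Directed edges: 111 total; 7 unmatched, e.g. (-0.17,4.26,-3.37)→(-2.79,1.91,-3.81) → open.

118.48 OPEN


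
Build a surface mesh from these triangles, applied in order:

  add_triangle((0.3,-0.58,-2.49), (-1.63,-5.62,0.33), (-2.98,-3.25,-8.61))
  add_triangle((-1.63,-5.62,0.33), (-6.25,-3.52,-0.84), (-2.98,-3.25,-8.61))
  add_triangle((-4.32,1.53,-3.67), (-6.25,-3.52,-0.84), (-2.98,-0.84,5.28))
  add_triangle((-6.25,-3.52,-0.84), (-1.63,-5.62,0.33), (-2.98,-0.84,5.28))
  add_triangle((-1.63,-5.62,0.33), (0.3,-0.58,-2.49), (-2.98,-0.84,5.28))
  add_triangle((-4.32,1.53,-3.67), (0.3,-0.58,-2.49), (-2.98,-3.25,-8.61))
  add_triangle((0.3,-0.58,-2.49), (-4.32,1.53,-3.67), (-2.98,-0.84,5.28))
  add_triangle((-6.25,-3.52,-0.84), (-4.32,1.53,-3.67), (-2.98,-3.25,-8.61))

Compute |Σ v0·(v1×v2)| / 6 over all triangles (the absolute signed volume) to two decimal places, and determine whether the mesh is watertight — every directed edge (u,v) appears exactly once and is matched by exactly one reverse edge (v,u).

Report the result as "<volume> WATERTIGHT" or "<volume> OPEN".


Per-triangle v0·(v1×v2)/6:
  t1: +8.6765
  t2: +41.1082
  t3: +26.1479
  t4: +28.3021
  t5: -4.1753
  t6: +6.4355
  t7: -6.4105
  t8: +38.9478
Σ = +139.0321 → |volume| = 139.03

Directed edges: 24 total, each appears once with its reverse present → watertight.

139.03 WATERTIGHT


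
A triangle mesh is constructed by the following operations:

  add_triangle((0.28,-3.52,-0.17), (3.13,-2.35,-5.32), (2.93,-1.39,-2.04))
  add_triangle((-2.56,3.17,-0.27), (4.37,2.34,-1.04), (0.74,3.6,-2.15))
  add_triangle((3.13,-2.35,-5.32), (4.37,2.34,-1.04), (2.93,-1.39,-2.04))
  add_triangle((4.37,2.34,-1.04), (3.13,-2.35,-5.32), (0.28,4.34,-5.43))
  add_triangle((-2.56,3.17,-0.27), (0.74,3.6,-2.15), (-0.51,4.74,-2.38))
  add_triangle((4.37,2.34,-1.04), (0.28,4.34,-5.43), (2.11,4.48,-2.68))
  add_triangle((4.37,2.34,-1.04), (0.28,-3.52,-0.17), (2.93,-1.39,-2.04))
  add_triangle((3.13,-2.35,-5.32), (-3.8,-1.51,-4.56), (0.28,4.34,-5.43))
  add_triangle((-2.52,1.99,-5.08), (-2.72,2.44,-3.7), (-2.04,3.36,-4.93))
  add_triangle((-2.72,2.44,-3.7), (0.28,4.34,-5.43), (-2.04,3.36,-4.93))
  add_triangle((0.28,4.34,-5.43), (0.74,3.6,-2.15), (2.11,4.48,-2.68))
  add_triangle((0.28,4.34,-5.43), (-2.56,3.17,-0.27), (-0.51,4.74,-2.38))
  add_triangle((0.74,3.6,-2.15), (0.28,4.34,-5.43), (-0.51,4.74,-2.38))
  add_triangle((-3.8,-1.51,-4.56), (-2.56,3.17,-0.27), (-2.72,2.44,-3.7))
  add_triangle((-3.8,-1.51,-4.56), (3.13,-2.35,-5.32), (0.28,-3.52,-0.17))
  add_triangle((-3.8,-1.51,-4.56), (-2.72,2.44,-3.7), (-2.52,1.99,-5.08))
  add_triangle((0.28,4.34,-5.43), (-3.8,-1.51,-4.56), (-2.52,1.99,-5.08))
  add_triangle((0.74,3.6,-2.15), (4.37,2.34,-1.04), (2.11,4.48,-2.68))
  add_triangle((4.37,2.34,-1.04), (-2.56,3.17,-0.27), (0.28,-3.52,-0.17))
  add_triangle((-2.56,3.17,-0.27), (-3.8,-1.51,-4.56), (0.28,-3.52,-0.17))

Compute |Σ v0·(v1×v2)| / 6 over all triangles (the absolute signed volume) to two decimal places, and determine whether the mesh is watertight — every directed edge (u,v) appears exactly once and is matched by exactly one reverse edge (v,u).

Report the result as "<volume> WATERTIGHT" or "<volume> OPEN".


143.59 OPEN

Per-triangle v0·(v1×v2)/6:
  t1: +5.2056
  t2: +4.4765
  t3: +5.9226
  t4: +29.6890
  t5: +0.5769
  t6: +6.4405
  t7: +3.3662
  t8: +37.4310
  t9: +1.4102
  t10: +0.4548
  t11: +2.0265
  t12: +4.9186
  t13: +2.6931
  t14: +7.4043
  t15: +19.7213
  t16: +3.7586
  t17: +5.4175
  t18: +0.2654
  t19: -2.6920
  t20: +5.1022
Σ = +143.5889 → |volume| = 143.59

Directed edges: 60 total; 6 unmatched, e.g. (-2.04,3.36,-4.93)→(-2.52,1.99,-5.08) → open.


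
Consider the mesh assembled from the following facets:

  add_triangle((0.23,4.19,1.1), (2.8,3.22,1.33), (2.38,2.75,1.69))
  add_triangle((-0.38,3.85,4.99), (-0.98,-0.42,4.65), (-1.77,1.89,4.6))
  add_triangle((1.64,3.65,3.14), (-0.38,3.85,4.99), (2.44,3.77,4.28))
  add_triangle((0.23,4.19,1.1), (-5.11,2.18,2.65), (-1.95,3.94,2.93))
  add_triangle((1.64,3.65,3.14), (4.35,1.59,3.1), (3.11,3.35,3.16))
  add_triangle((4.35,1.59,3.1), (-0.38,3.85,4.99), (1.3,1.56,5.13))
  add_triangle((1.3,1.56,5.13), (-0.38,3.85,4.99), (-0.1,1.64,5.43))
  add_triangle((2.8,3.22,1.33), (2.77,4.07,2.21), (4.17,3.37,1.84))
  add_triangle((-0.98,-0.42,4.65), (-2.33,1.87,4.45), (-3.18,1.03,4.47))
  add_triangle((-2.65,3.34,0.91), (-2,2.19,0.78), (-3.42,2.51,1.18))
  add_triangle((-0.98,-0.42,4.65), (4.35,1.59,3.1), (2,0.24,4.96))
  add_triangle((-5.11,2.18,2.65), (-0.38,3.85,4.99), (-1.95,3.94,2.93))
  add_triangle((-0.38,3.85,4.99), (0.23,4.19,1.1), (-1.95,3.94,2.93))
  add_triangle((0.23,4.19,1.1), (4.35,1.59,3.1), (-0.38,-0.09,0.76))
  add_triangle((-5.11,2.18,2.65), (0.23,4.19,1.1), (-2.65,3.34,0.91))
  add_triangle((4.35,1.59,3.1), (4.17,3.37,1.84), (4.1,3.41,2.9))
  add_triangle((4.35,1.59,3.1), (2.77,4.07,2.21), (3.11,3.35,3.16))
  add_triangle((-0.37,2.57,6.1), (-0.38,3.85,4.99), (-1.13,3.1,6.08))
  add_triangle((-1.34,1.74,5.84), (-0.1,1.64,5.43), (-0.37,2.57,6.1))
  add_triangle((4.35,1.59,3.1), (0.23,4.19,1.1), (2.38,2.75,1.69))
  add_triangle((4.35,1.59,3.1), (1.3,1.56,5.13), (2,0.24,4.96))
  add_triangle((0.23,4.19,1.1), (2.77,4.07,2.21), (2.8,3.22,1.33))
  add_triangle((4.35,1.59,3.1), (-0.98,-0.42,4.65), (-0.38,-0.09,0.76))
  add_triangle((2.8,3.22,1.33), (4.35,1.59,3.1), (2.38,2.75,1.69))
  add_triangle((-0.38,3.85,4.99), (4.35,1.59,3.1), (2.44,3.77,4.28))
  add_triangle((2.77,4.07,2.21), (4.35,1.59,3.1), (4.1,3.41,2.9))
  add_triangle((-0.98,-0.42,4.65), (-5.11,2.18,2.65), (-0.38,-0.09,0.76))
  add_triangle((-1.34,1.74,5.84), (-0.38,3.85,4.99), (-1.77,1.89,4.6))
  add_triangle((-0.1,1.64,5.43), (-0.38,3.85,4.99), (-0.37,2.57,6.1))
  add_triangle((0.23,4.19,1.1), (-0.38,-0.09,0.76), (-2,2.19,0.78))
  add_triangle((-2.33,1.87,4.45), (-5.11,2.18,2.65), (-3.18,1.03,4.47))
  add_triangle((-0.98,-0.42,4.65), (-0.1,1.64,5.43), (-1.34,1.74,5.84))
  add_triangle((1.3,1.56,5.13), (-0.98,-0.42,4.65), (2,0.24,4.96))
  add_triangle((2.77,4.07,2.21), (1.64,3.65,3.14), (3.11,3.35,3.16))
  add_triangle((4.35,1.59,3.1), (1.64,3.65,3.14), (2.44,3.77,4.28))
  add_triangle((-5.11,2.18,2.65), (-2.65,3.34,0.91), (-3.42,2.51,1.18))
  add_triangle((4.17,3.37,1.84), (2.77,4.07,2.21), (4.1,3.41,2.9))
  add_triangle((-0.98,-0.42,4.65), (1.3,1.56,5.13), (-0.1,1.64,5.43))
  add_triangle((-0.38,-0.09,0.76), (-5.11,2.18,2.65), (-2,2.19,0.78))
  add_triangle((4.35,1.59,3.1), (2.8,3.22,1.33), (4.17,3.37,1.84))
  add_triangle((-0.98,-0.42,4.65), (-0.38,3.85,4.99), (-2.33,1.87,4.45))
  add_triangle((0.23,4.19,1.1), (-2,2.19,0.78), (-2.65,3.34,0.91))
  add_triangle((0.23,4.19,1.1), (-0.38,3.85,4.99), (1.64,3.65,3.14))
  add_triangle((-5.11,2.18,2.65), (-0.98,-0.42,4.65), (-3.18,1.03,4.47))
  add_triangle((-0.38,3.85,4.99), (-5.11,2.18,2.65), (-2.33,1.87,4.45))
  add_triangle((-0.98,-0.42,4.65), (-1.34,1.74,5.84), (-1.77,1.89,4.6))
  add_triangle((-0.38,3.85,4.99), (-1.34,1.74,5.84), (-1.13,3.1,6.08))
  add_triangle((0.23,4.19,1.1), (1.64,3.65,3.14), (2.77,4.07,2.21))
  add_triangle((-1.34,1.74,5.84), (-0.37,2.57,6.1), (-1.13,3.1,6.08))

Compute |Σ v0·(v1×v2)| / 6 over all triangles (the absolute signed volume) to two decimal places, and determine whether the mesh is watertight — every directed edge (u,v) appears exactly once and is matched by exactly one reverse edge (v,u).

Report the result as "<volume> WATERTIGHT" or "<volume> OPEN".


Per-triangle v0·(v1×v2)/6:
  t1: -1.0189
  t2: -3.8683
  t3: +2.0923
  t4: +3.7799
  t5: +1.0760
  t6: +8.0189
  t7: +2.9595
  t8: +0.5368
  t9: +2.3936
  t10: -0.0733
  t11: -1.7457
  t12: +6.6607
  t13: +5.2370
  t14: -3.0353
  t15: +3.9899
  t16: +1.5391
  t17: +1.7132
  t18: +1.3102
  t19: +0.8171
  t20: -1.2941
  t21: +4.2765
  t22: +1.2292
  t23: -0.2358
  t24: -0.8973
  t25: +3.6286
  t26: +0.3754
  t27: +0.4875
  t28: +2.0303
  t29: +0.3566
  t30: -1.1065
  t31: +3.0063
  t32: +2.0156
  t33: +3.5058
  t34: +1.4199
  t35: +1.5068
  t36: +0.7014
  t37: +1.3222
  t38: +2.2938
  t39: -0.5857
  t40: -0.9118
  t41: +5.8227
  t42: -0.3567
  t43: +4.9015
  t44: +0.8613
  t45: +6.6059
  t46: +1.2117
  t47: -0.3496
  t48: +2.7324
  t49: +1.0972
Σ = +78.0335 → |volume| = 78.03

Directed edges: 147 total; 3 unmatched, e.g. (-2,2.19,0.78)→(-3.42,2.51,1.18) → open.

78.03 OPEN


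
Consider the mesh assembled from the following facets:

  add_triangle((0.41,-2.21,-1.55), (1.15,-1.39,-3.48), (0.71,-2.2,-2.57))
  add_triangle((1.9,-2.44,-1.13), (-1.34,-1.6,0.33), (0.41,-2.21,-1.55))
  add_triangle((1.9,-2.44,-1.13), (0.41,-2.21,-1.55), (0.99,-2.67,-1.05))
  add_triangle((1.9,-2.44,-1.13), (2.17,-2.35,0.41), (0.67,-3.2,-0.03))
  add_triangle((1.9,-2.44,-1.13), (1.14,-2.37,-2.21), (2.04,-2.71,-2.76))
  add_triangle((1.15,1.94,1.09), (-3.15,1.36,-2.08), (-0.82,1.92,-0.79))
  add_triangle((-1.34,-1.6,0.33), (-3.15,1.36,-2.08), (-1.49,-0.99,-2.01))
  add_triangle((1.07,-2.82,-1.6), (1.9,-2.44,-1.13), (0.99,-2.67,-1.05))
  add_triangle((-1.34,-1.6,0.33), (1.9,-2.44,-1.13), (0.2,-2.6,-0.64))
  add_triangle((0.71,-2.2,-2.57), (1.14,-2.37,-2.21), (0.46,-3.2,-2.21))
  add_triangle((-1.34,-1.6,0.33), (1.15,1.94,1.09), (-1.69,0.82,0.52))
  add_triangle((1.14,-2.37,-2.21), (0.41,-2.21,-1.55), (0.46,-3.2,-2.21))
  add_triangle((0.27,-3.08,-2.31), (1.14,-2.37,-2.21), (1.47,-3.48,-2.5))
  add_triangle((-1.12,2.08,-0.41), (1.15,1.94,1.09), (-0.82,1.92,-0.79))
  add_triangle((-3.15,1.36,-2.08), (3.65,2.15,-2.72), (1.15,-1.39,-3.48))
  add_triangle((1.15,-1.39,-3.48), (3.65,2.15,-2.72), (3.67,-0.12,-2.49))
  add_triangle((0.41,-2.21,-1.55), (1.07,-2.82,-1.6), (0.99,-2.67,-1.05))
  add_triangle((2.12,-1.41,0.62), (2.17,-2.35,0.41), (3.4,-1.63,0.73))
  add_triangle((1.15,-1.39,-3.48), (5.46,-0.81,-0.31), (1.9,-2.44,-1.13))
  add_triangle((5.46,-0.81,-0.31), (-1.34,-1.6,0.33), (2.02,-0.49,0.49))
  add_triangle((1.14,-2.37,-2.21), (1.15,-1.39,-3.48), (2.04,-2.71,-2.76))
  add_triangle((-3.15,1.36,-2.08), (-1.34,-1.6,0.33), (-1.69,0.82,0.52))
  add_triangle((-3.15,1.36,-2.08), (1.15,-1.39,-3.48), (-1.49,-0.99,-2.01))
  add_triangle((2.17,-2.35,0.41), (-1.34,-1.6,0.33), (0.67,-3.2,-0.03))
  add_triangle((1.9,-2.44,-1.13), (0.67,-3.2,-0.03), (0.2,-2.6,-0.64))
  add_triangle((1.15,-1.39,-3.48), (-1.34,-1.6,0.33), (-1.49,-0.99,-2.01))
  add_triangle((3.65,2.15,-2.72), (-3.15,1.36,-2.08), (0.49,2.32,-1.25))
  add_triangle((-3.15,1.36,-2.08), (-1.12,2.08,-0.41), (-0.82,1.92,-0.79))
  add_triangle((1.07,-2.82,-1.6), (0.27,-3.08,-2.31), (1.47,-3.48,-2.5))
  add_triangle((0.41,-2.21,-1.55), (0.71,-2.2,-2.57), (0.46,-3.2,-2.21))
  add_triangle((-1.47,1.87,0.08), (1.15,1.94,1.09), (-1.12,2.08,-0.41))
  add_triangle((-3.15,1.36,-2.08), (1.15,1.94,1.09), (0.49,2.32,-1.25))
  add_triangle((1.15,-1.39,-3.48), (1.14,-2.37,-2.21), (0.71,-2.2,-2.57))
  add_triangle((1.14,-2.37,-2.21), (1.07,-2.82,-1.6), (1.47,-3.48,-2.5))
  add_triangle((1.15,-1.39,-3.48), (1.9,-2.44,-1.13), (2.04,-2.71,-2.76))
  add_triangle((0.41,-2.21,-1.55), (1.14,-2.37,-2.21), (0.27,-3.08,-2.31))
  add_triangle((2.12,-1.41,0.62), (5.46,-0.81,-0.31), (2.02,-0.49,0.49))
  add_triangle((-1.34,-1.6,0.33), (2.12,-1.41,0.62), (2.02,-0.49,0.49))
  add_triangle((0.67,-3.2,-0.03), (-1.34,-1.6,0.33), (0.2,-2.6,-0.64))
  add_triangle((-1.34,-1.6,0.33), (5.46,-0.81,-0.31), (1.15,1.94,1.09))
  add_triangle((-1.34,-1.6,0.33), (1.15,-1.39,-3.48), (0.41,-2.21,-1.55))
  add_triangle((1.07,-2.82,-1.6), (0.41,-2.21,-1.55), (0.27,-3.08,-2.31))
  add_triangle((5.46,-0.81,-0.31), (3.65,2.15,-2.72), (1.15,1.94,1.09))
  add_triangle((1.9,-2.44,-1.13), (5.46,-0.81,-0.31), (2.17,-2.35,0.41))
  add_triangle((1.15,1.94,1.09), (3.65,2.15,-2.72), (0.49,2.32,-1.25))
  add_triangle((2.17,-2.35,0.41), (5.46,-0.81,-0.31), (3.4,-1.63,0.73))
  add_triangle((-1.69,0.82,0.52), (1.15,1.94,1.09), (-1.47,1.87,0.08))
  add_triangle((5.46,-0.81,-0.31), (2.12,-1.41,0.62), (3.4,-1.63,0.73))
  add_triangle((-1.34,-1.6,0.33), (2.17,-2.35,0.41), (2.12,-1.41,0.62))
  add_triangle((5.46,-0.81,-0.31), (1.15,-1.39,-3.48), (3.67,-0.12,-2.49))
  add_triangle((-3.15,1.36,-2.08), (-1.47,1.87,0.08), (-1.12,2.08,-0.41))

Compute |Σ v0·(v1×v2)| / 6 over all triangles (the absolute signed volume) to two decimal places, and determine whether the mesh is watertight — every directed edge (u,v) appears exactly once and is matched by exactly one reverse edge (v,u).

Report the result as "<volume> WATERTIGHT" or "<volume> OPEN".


Per-triangle v0·(v1×v2)/6:
  t1: -0.0589
  t2: +1.1246
  t3: -0.3326
  t4: +1.3109
  t5: +0.4000
  t6: -0.5897
  t7: +2.2153
  t8: +0.2156
  t9: -0.2015
  t10: +0.3275
  t11: +0.8572
  t12: +0.0181
  t13: +0.3113
  t14: +0.4223
  t15: +10.6990
  t16: +3.9490
  t17: +0.0968
  t18: +0.1348
  t19: +5.5719
  t20: -0.9458
  t21: +0.5910
  t22: +1.9287
  t23: +3.1538
  t24: +0.6947
  t25: +0.6594
  t26: +2.0302
  t27: +3.7403
  t28: +0.4792
  t29: +0.2615
  t30: -0.0467
  t31: +0.5777
  t32: +2.4523
  t33: +0.3990
  t34: -0.0014
  t35: +0.1224
  t36: -0.0995
  t37: +0.4746
  t38: +0.1290
  t39: +0.6133
  t40: +2.3788
  t41: +1.0331
  t42: -0.0118
  t43: +7.6557
  t44: +2.9335
  t45: +3.0856
  t46: +1.1574
  t47: +0.7324
  t48: -0.1618
  t49: +0.4290
  t50: +3.8507
  t51: +0.6669
Σ = +67.4349 → |volume| = 67.43

Directed edges: 153 total; 9 unmatched, e.g. (1.9,-2.44,-1.13)→(1.14,-2.37,-2.21) → open.

67.43 OPEN


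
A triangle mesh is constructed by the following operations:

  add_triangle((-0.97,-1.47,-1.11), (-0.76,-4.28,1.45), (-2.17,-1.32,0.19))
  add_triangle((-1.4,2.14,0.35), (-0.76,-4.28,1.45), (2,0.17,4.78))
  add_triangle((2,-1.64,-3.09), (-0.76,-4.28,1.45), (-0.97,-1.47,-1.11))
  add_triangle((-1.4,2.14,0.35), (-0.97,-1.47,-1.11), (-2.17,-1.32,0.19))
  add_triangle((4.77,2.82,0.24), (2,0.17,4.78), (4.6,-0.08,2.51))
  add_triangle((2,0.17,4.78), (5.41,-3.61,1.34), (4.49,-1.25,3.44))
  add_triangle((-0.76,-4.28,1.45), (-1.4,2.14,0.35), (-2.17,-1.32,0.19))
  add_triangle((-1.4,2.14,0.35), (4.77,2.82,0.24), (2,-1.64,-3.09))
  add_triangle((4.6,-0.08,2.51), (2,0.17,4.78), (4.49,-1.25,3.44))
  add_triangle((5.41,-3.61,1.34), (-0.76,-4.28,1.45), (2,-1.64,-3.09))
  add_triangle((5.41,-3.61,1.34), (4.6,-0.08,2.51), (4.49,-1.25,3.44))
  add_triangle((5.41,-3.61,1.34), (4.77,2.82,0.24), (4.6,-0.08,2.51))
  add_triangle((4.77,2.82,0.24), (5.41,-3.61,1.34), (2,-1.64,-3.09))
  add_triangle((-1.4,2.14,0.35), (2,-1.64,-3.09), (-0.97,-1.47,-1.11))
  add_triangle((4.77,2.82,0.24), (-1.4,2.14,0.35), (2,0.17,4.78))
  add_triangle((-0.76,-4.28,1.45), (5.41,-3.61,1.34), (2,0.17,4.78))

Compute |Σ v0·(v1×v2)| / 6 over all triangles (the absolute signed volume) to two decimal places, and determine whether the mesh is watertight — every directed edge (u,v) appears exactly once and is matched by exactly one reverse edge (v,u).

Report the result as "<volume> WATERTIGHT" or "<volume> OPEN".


Per-triangle v0·(v1×v2)/6:
  t1: +2.0902
  t2: +7.6530
  t3: +4.4718
  t4: +1.2205
  t5: +8.5805
  t6: +3.5877
  t7: +1.8109
  t8: +6.5843
  t9: +3.4696
  t10: +15.9271
  t11: +4.1169
  t12: +9.9565
  t13: +19.6657
  t14: +2.2317
  t15: +11.3784
  t16: +20.7166
Σ = +123.4613 → |volume| = 123.46

Directed edges: 48 total, each appears once with its reverse present → watertight.

123.46 WATERTIGHT


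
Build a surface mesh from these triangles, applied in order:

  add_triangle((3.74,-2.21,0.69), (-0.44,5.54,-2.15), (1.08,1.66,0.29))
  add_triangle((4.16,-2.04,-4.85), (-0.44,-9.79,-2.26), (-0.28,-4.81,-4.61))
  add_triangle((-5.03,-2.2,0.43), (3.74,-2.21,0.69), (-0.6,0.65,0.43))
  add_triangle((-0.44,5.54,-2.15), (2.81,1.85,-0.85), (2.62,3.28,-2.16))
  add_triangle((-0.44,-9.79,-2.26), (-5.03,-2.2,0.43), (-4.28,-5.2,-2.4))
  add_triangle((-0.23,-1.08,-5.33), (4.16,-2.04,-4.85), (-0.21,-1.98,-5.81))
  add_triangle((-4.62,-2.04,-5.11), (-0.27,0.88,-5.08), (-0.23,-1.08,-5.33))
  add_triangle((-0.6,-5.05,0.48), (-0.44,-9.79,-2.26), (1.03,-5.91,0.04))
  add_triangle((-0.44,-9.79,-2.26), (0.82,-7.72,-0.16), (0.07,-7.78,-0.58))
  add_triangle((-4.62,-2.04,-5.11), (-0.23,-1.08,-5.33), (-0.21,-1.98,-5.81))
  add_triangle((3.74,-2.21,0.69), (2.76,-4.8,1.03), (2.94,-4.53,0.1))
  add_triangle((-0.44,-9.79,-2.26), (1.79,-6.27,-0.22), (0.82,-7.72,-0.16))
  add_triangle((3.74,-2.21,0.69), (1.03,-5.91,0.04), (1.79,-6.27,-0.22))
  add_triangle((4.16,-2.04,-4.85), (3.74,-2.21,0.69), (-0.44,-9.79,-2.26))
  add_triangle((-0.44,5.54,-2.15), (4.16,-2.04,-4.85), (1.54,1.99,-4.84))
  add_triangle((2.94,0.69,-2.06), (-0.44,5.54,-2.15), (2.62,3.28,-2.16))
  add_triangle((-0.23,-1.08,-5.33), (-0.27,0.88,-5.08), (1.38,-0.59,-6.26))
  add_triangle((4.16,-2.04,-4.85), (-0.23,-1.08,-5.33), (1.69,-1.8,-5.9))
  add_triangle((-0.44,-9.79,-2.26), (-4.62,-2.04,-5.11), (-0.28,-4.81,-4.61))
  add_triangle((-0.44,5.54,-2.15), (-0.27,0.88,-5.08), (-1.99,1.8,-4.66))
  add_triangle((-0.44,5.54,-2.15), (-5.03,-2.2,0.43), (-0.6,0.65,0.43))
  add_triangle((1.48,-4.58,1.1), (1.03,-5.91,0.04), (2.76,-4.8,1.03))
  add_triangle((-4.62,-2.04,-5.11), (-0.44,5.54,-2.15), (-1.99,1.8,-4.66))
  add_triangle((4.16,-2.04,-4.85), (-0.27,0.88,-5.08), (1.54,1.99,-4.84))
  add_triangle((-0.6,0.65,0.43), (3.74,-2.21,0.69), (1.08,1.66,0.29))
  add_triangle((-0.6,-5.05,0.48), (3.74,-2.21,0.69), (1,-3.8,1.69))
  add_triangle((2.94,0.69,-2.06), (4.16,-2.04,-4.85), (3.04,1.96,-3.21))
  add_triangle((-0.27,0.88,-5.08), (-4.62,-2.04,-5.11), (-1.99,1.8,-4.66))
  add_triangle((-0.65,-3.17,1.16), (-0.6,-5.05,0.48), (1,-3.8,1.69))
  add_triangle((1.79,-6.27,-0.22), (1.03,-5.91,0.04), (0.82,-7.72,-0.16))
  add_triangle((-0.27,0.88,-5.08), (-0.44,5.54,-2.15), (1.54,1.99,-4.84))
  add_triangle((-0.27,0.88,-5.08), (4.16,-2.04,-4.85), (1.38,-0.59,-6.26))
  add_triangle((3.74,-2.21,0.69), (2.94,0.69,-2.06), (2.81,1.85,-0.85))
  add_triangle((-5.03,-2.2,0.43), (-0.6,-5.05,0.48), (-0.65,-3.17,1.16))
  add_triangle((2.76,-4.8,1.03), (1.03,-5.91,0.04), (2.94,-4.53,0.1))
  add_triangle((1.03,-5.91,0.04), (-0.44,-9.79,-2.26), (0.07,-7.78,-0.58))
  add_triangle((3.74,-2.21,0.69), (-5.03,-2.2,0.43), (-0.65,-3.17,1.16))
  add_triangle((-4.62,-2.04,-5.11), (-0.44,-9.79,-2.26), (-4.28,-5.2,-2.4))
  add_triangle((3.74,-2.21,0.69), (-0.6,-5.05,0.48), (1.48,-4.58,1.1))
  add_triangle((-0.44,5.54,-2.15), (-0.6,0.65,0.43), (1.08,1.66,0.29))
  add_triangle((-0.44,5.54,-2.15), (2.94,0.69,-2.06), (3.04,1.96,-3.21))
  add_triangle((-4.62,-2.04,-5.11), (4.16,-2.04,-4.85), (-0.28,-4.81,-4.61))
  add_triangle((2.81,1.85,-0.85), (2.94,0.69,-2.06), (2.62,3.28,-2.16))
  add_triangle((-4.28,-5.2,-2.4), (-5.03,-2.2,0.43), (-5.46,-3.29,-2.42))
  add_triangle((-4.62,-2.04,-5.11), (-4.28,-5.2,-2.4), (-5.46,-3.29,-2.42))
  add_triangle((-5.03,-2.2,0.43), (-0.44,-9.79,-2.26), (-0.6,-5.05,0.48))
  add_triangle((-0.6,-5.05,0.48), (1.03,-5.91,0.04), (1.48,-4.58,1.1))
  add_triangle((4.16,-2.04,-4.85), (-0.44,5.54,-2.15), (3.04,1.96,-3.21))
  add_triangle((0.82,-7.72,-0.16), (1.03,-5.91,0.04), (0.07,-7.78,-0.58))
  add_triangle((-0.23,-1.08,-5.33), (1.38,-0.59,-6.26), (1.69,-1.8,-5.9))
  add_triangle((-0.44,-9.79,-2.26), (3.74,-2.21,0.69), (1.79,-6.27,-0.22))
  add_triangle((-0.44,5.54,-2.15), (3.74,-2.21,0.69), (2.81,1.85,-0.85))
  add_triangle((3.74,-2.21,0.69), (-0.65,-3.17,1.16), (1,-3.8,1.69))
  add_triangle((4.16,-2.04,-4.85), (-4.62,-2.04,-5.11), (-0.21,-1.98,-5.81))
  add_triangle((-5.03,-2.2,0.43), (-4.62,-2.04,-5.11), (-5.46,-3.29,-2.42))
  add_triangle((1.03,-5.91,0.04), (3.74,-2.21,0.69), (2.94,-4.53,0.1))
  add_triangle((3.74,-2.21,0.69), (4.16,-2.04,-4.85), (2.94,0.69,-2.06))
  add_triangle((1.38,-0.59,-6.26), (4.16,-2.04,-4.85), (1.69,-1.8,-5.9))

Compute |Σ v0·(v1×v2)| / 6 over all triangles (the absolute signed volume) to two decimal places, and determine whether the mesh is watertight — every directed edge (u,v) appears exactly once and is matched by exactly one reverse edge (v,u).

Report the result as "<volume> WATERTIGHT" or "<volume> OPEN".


310.85 OPEN

Per-triangle v0·(v1×v2)/6:
  t1: +3.2623
  t2: +24.7341
  t3: +1.9933
  t4: +2.0707
  t5: +15.8438
  t6: +3.0775
  t7: +7.5075
  t8: +4.3340
  t9: +1.2046
  t10: +3.1736
  t11: +1.7805
  t12: +3.1465
  t13: +1.3308
  t14: +35.7587
  t15: +6.1704
  t16: +2.3138
  t17: +2.8295
  t18: -0.5199
  t19: +25.3746
  t20: +7.3492
  t21: +3.4933
  t22: +1.3554
  t23: +7.4264
  t24: +8.6900
  t25: +0.7579
  t26: +3.8902
  t27: +2.7781
  t28: +7.9701
  t29: +1.3548
  t30: +0.2816
  t31: +8.1809
  t32: +2.0864
  t33: +3.6241
  t34: +3.3956
  t35: +1.9816
  t36: -1.6090
  t37: -1.1180
  t38: +21.7646
  t39: -1.4215
  t40: +1.2364
  t41: +1.4847
  t42: +21.2674
  t43: +1.6503
  t44: +5.9627
  t45: +7.6445
  t46: +12.6710
  t47: +1.8579
  t48: +7.6051
  t49: -0.0586
  t50: +2.0581
  t51: +3.6320
  t52: -0.0232
  t53: -0.7750
  t54: +2.9161
  t55: +4.1156
  t56: -1.2008
  t57: +7.8209
  t58: +3.3684
Σ = +310.8516 → |volume| = 310.85

Directed edges: 174 total; 6 unmatched, e.g. (3.74,-2.21,0.69)→(2.76,-4.8,1.03) → open.
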